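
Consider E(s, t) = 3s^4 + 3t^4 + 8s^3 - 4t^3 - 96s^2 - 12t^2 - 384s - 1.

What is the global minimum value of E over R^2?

E(s,t) separates as P(s) + Q(t) − 1, so its minimum is min P + min Q − 1.
P'(s) = 12(s - 4)(s + 2)(s + 4) vanishes at s ∈ {-4, -2, 4}; Q'(t) = 12t(t - 2)(t + 1) vanishes at t ∈ {-1, 0, 2}.
Local minima of P (where P''>0): P(-4)=256, P(4)=-1792. Local minima of Q: Q(-1)=-5, Q(2)=-32.
So the global minimum of E is P(4) + Q(2) − 1 = -1792 − 32 − 1 = -1825, attained at (4, 2).

-1825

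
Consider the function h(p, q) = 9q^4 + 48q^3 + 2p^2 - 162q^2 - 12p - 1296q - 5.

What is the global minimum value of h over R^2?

-3344

h(p,q) separates as A(p) + B(q) − 5, so its minimum is min A + min B − 5.
A'(p) = 4p - 12 vanishes at p ∈ {3}; B'(q) = 36(q - 3)(q + 3)(q + 4) vanishes at q ∈ {-4, -3, 3}.
Local minima of A (where A''>0): A(3)=-18. Local minima of B: B(-4)=1824, B(3)=-3321.
So the global minimum of h is A(3) + B(3) − 5 = -18 − 3321 − 5 = -3344, attained at (3, 3).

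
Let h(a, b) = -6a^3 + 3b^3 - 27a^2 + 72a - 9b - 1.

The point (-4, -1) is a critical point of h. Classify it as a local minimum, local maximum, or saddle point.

The mixed partial ∂²h/∂a∂b is 0, so the Hessian at any point is diag(h_aa, h_bb) = diag(-18(2a + 3), 18b).
At (-4, -1): H = diag(90, -18).
The eigenvalues have opposite signs, so H is indefinite: a saddle point.

saddle point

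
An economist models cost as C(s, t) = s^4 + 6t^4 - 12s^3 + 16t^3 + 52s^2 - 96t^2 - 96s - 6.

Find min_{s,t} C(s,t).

-1094

C(s,t) separates as P(s) + Q(t) − 6, so its minimum is min P + min Q − 6.
P'(s) = 4(s - 4)(s - 3)(s - 2) vanishes at s ∈ {2, 3, 4}; Q'(t) = 24t(t - 2)(t + 4) vanishes at t ∈ {-4, 0, 2}.
Local minima of P (where P''>0): P(2)=-64, P(4)=-64. Local minima of Q: Q(-4)=-1024, Q(2)=-160.
So the global minimum of C is P(2) + Q(-4) − 6 = -64 − 1024 − 6 = -1094, attained at (2, -4).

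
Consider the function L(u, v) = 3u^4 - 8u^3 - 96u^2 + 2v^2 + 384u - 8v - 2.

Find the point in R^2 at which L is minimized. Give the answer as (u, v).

(-4, 2)

L(u,v) separates as P(u) + Q(v) − 2, so its minimum is min P + min Q − 2.
P'(u) = 12(u - 4)(u - 2)(u + 4) vanishes at u ∈ {-4, 2, 4}; Q'(v) = 4v - 8 vanishes at v ∈ {2}.
Local minima of P (where P''>0): P(-4)=-1792, P(4)=256. Local minima of Q: Q(2)=-8.
So the global minimum of L is P(-4) + Q(2) − 2 = -1792 − 8 − 2 = -1802, attained at (-4, 2).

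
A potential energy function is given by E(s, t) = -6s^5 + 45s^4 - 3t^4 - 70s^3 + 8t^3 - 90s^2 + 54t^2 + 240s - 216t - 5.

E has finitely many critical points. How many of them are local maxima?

E separates as a function of s plus a function of t, so ∇E=0 decouples.
∂E/∂s = -30(s - 4)(s - 2)(s - 1)(s + 1) = 0 at s ∈ {-1, 1, 2, 4}; ∂E/∂t = -12(t - 3)(t - 2)(t + 3) = 0 at t ∈ {-3, 2, 3}.
The Hessian is diagonal: diag(E_ss, E_tt). Second derivatives: E_ss(-1)=900, E_ss(1)=-180, E_ss(2)=180, E_ss(4)=-900; E_tt(-3)=-360, E_tt(2)=60, E_tt(3)=-72.
Local maxima occur where both diagonal entries negative: (1, -3), (1, 3), (4, -3), (4, 3). Count: 4.

4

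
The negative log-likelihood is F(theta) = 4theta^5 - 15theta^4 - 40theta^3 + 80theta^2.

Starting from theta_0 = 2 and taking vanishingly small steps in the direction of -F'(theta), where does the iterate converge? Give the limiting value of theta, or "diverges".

4

F'(theta) = 20theta(theta - 4)(theta - 1)(theta + 2), so F'(2) = -320.
Gradient descent moves in the -F' direction, i.e. theta is increasing.
The nearest critical point in that direction is theta = 4, where F'' = 1440 > 0 (a local minimum). The iterate converges there.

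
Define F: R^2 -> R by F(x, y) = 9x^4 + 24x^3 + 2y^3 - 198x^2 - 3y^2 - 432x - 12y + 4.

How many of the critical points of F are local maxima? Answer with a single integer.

1

F separates as a function of x plus a function of y, so ∇F=0 decouples.
∂F/∂x = 36(x - 3)(x + 1)(x + 4) = 0 at x ∈ {-4, -1, 3}; ∂F/∂y = 6(y - 2)(y + 1) = 0 at y ∈ {-1, 2}.
The Hessian is diagonal: diag(F_xx, F_yy). Second derivatives: F_xx(-4)=756, F_xx(-1)=-432, F_xx(3)=1008; F_yy(-1)=-18, F_yy(2)=18.
Local maxima occur where both diagonal entries negative: (-1, -1). Count: 1.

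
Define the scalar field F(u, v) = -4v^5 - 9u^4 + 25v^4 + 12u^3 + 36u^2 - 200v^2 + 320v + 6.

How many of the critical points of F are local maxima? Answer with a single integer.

F separates as a function of u plus a function of v, so ∇F=0 decouples.
∂F/∂u = -36u(u - 2)(u + 1) = 0 at u ∈ {-1, 0, 2}; ∂F/∂v = -20(v - 4)(v - 2)(v - 1)(v + 2) = 0 at v ∈ {-2, 1, 2, 4}.
The Hessian is diagonal: diag(F_uu, F_vv). Second derivatives: F_uu(-1)=-108, F_uu(0)=72, F_uu(2)=-216; F_vv(-2)=1440, F_vv(1)=-180, F_vv(2)=160, F_vv(4)=-720.
Local maxima occur where both diagonal entries negative: (-1, 1), (-1, 4), (2, 1), (2, 4). Count: 4.

4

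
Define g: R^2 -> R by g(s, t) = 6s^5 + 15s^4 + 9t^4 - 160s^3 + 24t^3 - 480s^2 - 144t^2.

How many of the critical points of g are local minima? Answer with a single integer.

g separates as a function of s plus a function of t, so ∇g=0 decouples.
∂g/∂s = 30s(s - 4)(s + 2)(s + 4) = 0 at s ∈ {-4, -2, 0, 4}; ∂g/∂t = 36t(t - 2)(t + 4) = 0 at t ∈ {-4, 0, 2}.
The Hessian is diagonal: diag(g_ss, g_tt). Second derivatives: g_ss(-4)=-1920, g_ss(-2)=720, g_ss(0)=-960, g_ss(4)=5760; g_tt(-4)=864, g_tt(0)=-288, g_tt(2)=432.
Local minima occur where both diagonal entries positive: (-2, -4), (-2, 2), (4, -4), (4, 2). Count: 4.

4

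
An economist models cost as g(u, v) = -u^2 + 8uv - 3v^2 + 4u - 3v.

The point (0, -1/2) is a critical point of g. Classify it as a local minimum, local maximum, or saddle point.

The Hessian of g is constant: H = [[-2, 8], [8, -6]].
det(H) = (-2)·(-6) − 8² = -52.
Since det(H) < 0, H is indefinite and the critical point is a saddle point.

saddle point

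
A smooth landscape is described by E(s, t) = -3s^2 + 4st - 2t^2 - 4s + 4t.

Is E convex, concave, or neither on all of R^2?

concave

E is quadratic, so its Hessian is the constant matrix H = [[-6, 4], [4, -4]].
det(H) = 8, tr(H) = -10.
det(H) > 0 and tr(H) < 0, so H is negative definite everywhere: concave.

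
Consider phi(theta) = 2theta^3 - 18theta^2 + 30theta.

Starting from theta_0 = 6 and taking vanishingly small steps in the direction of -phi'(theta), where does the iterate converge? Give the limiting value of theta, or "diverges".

phi'(theta) = 6(theta - 5)(theta - 1), so phi'(6) = 30.
Gradient descent moves in the -phi' direction, i.e. theta is decreasing.
The nearest critical point in that direction is theta = 5, where phi'' = 24 > 0 (a local minimum). The iterate converges there.

5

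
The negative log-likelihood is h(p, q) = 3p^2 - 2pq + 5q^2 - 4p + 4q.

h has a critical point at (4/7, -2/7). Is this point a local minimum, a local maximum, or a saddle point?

local minimum

The Hessian of h is constant: H = [[6, -2], [-2, 10]].
det(H) = 6·10 − (-2)² = 56.
det(H) > 0 and tr(H) = 16 > 0, so H is positive definite and the point is a local minimum.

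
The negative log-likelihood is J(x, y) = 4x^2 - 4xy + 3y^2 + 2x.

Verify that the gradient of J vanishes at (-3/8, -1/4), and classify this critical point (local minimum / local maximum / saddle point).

local minimum

∇J = (8x - 4y + 2, -4x + 6y); substituting (-3/8, -1/4) gives ∇J = (0, 0), so (-3/8, -1/4) is indeed a critical point.
The Hessian of J is constant: H = [[8, -4], [-4, 6]].
det(H) = 8·6 − (-4)² = 32.
det(H) > 0 and tr(H) = 14 > 0, so H is positive definite and the point is a local minimum.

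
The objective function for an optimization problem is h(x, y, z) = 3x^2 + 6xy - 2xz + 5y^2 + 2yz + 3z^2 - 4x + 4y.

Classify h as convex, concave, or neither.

h is quadratic, so its Hessian is the constant matrix H = [[6, 6, -2], [6, 10, 2], [-2, 2, 6]].
Leading principal minors: 6, 24, 32.
All positive ⇒ H ≻ 0 ⇒ convex.

convex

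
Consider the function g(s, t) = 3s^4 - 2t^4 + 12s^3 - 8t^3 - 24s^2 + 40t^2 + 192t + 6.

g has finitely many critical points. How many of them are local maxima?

2

g separates as a function of s plus a function of t, so ∇g=0 decouples.
∂g/∂s = 12s(s - 1)(s + 4) = 0 at s ∈ {-4, 0, 1}; ∂g/∂t = -8(t - 3)(t + 2)(t + 4) = 0 at t ∈ {-4, -2, 3}.
The Hessian is diagonal: diag(g_ss, g_tt). Second derivatives: g_ss(-4)=240, g_ss(0)=-48, g_ss(1)=60; g_tt(-4)=-112, g_tt(-2)=80, g_tt(3)=-280.
Local maxima occur where both diagonal entries negative: (0, -4), (0, 3). Count: 2.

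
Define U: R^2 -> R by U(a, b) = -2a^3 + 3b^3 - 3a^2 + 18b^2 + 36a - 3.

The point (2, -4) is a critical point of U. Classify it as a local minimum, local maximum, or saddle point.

local maximum

The mixed partial ∂²U/∂a∂b is 0, so the Hessian at any point is diag(U_aa, U_bb) = diag(-6(2a + 1), 18(b + 2)).
At (2, -4): H = diag(-30, -36).
Both eigenvalues are negative, so H is negative definite: a local maximum.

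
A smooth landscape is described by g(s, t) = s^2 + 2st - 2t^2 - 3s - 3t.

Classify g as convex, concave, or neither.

g is quadratic, so its Hessian is the constant matrix H = [[2, 2], [2, -4]].
det(H) = -12, tr(H) = -2.
det(H) < 0, so H is indefinite: neither convex nor concave.

neither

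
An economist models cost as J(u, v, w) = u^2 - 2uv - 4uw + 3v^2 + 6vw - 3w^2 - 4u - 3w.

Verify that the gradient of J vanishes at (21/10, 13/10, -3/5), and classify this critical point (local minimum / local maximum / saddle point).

saddle point

∇J = (2u - 2v - 4w - 4, -2u + 6v + 6w, -4u + 6v - 6w - 3); substituting (21/10, 13/10, -3/5) gives ∇J = (0, 0, 0), so (21/10, 13/10, -3/5) is indeed a critical point.
The Hessian is constant: H = [[2, -2, -4], [-2, 6, 6], [-4, 6, -6]].
Leading principal minors: Δ₁ = 2, Δ₂ = 8, Δ₃ = -120.
The minors fit neither the all-positive nor the alternating-sign pattern, so H is indefinite: a saddle point.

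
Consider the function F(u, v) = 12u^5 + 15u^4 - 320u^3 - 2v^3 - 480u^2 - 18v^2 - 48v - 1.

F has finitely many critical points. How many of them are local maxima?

F separates as a function of u plus a function of v, so ∇F=0 decouples.
∂F/∂u = 60u(u - 4)(u + 1)(u + 4) = 0 at u ∈ {-4, -1, 0, 4}; ∂F/∂v = -6(v + 2)(v + 4) = 0 at v ∈ {-4, -2}.
The Hessian is diagonal: diag(F_uu, F_vv). Second derivatives: F_uu(-4)=-5760, F_uu(-1)=900, F_uu(0)=-960, F_uu(4)=9600; F_vv(-4)=12, F_vv(-2)=-12.
Local maxima occur where both diagonal entries negative: (-4, -2), (0, -2). Count: 2.

2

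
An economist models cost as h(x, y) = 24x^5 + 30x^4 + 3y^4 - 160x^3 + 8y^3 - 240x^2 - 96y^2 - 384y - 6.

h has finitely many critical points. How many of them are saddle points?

6

h separates as a function of x plus a function of y, so ∇h=0 decouples.
∂h/∂x = 120x(x - 2)(x + 1)(x + 2) = 0 at x ∈ {-2, -1, 0, 2}; ∂h/∂y = 12(y - 4)(y + 2)(y + 4) = 0 at y ∈ {-4, -2, 4}.
The Hessian is diagonal: diag(h_xx, h_yy). Second derivatives: h_xx(-2)=-960, h_xx(-1)=360, h_xx(0)=-480, h_xx(2)=2880; h_yy(-4)=192, h_yy(-2)=-144, h_yy(4)=576.
Saddle points occur where the two diagonal entries have opposite signs: (-2, -4), (-2, 4), (-1, -2), (0, -4), (0, 4), (2, -2). Count: 6.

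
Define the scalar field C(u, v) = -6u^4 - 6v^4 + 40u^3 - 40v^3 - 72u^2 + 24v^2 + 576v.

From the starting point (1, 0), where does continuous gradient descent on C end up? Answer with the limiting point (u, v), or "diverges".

(2, -3)

C is separable, so gradient descent decouples: u follows -∂C/∂u, v follows -∂C/∂v.
∂C/∂u = -24u(u - 3)(u - 2); at u=1 this is -48, so u increases.
∂C/∂v = -24(v - 2)(v + 3)(v + 4); at v=0 this is 576, so v decreases.
u converges to its nearest critical value 2 (a local min of the u-part); v converges to -3. The iterate converges to (2, -3).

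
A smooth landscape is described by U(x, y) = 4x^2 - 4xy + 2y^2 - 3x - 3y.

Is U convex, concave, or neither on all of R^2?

convex

U is quadratic, so its Hessian is the constant matrix H = [[8, -4], [-4, 4]].
det(H) = 16, tr(H) = 12.
det(H) > 0 and tr(H) > 0, so H is positive definite everywhere: convex.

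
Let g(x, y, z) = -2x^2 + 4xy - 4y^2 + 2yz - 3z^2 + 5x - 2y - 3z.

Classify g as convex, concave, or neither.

concave

g is quadratic, so its Hessian is the constant matrix H = [[-4, 4, 0], [4, -8, 2], [0, 2, -6]].
Leading principal minors: -4, 16, -80.
Signs alternate −, +, − ⇒ H ≺ 0 ⇒ concave.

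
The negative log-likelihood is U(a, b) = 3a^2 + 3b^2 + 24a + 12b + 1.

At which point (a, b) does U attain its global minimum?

U(a,b) separates as P(a) + Q(b) + 1, so its minimum is min P + min Q + 1.
P'(a) = 6a + 24 vanishes at a ∈ {-4}; Q'(b) = 6b + 12 vanishes at b ∈ {-2}.
Local minima of P (where P''>0): P(-4)=-48. Local minima of Q: Q(-2)=-12.
So the global minimum of U is P(-4) + Q(-2) + 1 = -48 − 12 + 1 = -59, attained at (-4, -2).

(-4, -2)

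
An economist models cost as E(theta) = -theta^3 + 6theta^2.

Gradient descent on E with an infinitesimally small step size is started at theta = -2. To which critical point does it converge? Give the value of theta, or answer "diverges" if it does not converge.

E'(theta) = -3theta(theta - 4), so E'(-2) = -36.
Gradient descent moves in the -E' direction, i.e. theta is increasing.
The nearest critical point in that direction is theta = 0, where E'' = 12 > 0 (a local minimum). The iterate converges there.

0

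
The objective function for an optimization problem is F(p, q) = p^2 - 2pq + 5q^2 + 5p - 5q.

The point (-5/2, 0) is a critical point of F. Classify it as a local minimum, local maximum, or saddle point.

local minimum

The Hessian of F is constant: H = [[2, -2], [-2, 10]].
det(H) = 2·10 − (-2)² = 16.
det(H) > 0 and tr(H) = 12 > 0, so H is positive definite and the point is a local minimum.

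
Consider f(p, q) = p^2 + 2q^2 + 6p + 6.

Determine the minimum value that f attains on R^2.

f(p,q) separates as A(p) + B(q) + 6, so its minimum is min A + min B + 6.
A'(p) = 2p + 6 vanishes at p ∈ {-3}; B'(q) = 4q vanishes at q ∈ {0}.
Local minima of A (where A''>0): A(-3)=-9. Local minima of B: B(0)=0.
So the global minimum of f is A(-3) + B(0) + 6 = -9 + 0 + 6 = -3, attained at (-3, 0).

-3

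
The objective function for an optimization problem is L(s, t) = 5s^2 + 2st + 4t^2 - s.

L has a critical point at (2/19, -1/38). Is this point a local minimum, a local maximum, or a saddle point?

The Hessian of L is constant: H = [[10, 2], [2, 8]].
det(H) = 10·8 − 2² = 76.
det(H) > 0 and tr(H) = 18 > 0, so H is positive definite and the point is a local minimum.

local minimum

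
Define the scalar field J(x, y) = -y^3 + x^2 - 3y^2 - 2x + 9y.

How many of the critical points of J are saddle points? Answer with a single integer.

J separates as a function of x plus a function of y, so ∇J=0 decouples.
∂J/∂x = 2(x - 1) = 0 at x ∈ {1}; ∂J/∂y = -3(y - 1)(y + 3) = 0 at y ∈ {-3, 1}.
The Hessian is diagonal: diag(J_xx, J_yy). Second derivatives: J_xx(1)=2; J_yy(-3)=12, J_yy(1)=-12.
Saddle points occur where the two diagonal entries have opposite signs: (1, 1). Count: 1.

1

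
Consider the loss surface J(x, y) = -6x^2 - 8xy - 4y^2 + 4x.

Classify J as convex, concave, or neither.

concave

J is quadratic, so its Hessian is the constant matrix H = [[-12, -8], [-8, -8]].
det(H) = 32, tr(H) = -20.
det(H) > 0 and tr(H) < 0, so H is negative definite everywhere: concave.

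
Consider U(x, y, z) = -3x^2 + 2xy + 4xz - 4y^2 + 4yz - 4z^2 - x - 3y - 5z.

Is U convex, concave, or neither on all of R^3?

concave

U is quadratic, so its Hessian is the constant matrix H = [[-6, 2, 4], [2, -8, 4], [4, 4, -8]].
Leading principal minors: -6, 44, -64.
Signs alternate −, +, − ⇒ H ≺ 0 ⇒ concave.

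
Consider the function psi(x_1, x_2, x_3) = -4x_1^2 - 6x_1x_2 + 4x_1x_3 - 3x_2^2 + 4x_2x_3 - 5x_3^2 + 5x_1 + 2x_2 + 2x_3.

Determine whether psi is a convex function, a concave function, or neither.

concave

psi is quadratic, so its Hessian is the constant matrix H = [[-8, -6, 4], [-6, -6, 4], [4, 4, -10]].
Leading principal minors: -8, 12, -88.
Signs alternate −, +, − ⇒ H ≺ 0 ⇒ concave.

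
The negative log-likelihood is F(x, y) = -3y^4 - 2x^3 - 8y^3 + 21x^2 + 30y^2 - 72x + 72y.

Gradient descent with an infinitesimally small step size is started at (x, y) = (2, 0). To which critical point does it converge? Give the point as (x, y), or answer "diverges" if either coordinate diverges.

F is separable, so gradient descent decouples: x follows -∂F/∂x, y follows -∂F/∂y.
∂F/∂x = -6(x - 4)(x - 3); at x=2 this is -12, so x increases.
∂F/∂y = -12(y - 2)(y + 1)(y + 3); at y=0 this is 72, so y decreases.
x converges to its nearest critical value 3 (a local min of the x-part); y converges to -1. The iterate converges to (3, -1).

(3, -1)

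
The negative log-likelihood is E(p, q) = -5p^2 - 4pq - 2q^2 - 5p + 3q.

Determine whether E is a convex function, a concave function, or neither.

E is quadratic, so its Hessian is the constant matrix H = [[-10, -4], [-4, -4]].
det(H) = 24, tr(H) = -14.
det(H) > 0 and tr(H) < 0, so H is negative definite everywhere: concave.

concave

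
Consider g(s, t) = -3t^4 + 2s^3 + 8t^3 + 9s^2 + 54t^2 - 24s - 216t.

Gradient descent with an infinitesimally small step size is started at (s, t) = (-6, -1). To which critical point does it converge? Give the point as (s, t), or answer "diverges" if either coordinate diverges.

diverges

g is separable, so gradient descent decouples: s follows -∂g/∂s, t follows -∂g/∂t.
∂g/∂s = 6(s - 1)(s + 4); at s=-6 this is 84, so s decreases.
∂g/∂t = -12(t - 3)(t - 2)(t + 3); at t=-1 this is -288, so t increases.
The s-coordinate has no critical point in that direction and runs off to infinity.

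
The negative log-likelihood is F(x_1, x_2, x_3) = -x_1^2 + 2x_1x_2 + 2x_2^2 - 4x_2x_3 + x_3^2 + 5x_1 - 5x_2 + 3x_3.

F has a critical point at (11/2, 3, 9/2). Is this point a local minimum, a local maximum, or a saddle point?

saddle point

The Hessian is constant: H = [[-2, 2, 0], [2, 4, -4], [0, -4, 2]].
Leading principal minors: Δ₁ = -2, Δ₂ = -12, Δ₃ = 8.
The minors fit neither the all-positive nor the alternating-sign pattern, so H is indefinite: a saddle point.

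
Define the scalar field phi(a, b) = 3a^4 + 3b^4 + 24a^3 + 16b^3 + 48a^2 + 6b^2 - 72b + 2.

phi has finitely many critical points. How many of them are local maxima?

phi separates as a function of a plus a function of b, so ∇phi=0 decouples.
∂phi/∂a = 12a(a + 2)(a + 4) = 0 at a ∈ {-4, -2, 0}; ∂phi/∂b = 12(b - 1)(b + 2)(b + 3) = 0 at b ∈ {-3, -2, 1}.
The Hessian is diagonal: diag(phi_aa, phi_bb). Second derivatives: phi_aa(-4)=96, phi_aa(-2)=-48, phi_aa(0)=96; phi_bb(-3)=48, phi_bb(-2)=-36, phi_bb(1)=144.
Local maxima occur where both diagonal entries negative: (-2, -2). Count: 1.

1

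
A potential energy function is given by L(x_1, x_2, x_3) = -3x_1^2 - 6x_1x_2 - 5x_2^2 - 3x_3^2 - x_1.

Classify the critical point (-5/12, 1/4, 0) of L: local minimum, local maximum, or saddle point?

local maximum

The Hessian is constant: H = [[-6, -6, 0], [-6, -10, 0], [0, 0, -6]].
Leading principal minors: Δ₁ = -6, Δ₂ = 24, Δ₃ = -144.
The minors alternate sign starting negative (−, +, −), so H is negative definite: a local maximum.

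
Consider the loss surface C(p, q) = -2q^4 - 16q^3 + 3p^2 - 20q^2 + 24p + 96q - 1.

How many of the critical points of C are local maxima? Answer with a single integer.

0

C separates as a function of p plus a function of q, so ∇C=0 decouples.
∂C/∂p = 6(p + 4) = 0 at p ∈ {-4}; ∂C/∂q = -8(q - 1)(q + 3)(q + 4) = 0 at q ∈ {-4, -3, 1}.
The Hessian is diagonal: diag(C_pp, C_qq). Second derivatives: C_pp(-4)=6; C_qq(-4)=-40, C_qq(-3)=32, C_qq(1)=-160.
Local maxima occur where both diagonal entries negative: none. Count: 0.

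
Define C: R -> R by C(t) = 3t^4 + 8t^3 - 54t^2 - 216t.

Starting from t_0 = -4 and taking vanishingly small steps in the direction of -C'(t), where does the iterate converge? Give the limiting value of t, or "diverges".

C'(t) = 12(t - 3)(t + 2)(t + 3), so C'(-4) = -168.
Gradient descent moves in the -C' direction, i.e. t is increasing.
The nearest critical point in that direction is t = -3, where C'' = 72 > 0 (a local minimum). The iterate converges there.

-3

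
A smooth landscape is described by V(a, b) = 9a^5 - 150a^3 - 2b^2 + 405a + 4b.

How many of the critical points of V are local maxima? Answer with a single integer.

2

V separates as a function of a plus a function of b, so ∇V=0 decouples.
∂V/∂a = 45(a - 3)(a - 1)(a + 1)(a + 3) = 0 at a ∈ {-3, -1, 1, 3}; ∂V/∂b = -4(b - 1) = 0 at b ∈ {1}.
The Hessian is diagonal: diag(V_aa, V_bb). Second derivatives: V_aa(-3)=-2160, V_aa(-1)=720, V_aa(1)=-720, V_aa(3)=2160; V_bb(1)=-4.
Local maxima occur where both diagonal entries negative: (-3, 1), (1, 1). Count: 2.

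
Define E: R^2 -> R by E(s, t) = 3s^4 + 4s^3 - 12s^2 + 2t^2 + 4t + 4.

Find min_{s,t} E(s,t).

E(s,t) separates as P(s) + Q(t) + 4, so its minimum is min P + min Q + 4.
P'(s) = 12s(s - 1)(s + 2) vanishes at s ∈ {-2, 0, 1}; Q'(t) = 4(t + 1) vanishes at t ∈ {-1}.
Local minima of P (where P''>0): P(-2)=-32, P(1)=-5. Local minima of Q: Q(-1)=-2.
So the global minimum of E is P(-2) + Q(-1) + 4 = -32 − 2 + 4 = -30, attained at (-2, -1).

-30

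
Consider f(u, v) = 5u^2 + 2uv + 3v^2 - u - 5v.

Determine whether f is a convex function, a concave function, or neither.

f is quadratic, so its Hessian is the constant matrix H = [[10, 2], [2, 6]].
det(H) = 56, tr(H) = 16.
det(H) > 0 and tr(H) > 0, so H is positive definite everywhere: convex.

convex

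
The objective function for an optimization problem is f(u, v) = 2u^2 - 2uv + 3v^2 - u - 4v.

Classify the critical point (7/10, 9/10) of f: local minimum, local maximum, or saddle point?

local minimum

The Hessian of f is constant: H = [[4, -2], [-2, 6]].
det(H) = 4·6 − (-2)² = 20.
det(H) > 0 and tr(H) = 10 > 0, so H is positive definite and the point is a local minimum.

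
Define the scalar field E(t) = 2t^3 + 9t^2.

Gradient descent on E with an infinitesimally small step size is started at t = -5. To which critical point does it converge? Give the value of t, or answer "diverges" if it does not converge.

diverges

E'(t) = 6t(t + 3), so E'(-5) = 60.
Gradient descent moves in the -E' direction, i.e. t is decreasing.
There is no critical point below t=-5, and E' keeps the same sign, so the iterate runs off to −∞.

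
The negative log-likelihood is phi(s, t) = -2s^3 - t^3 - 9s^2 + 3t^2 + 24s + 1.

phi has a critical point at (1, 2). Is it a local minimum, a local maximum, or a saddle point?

local maximum

The mixed partial ∂²phi/∂s∂t is 0, so the Hessian at any point is diag(phi_ss, phi_tt) = diag(-6(2s + 3), 6(-t + 1)).
At (1, 2): H = diag(-30, -6).
Both eigenvalues are negative, so H is negative definite: a local maximum.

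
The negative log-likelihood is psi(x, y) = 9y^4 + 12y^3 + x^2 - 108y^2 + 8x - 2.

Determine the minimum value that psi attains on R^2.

psi(x,y) separates as P(x) + Q(y) − 2, so its minimum is min P + min Q − 2.
P'(x) = 2x + 8 vanishes at x ∈ {-4}; Q'(y) = 36y(y - 2)(y + 3) vanishes at y ∈ {-3, 0, 2}.
Local minima of P (where P''>0): P(-4)=-16. Local minima of Q: Q(-3)=-567, Q(2)=-192.
So the global minimum of psi is P(-4) + Q(-3) − 2 = -16 − 567 − 2 = -585, attained at (-4, -3).

-585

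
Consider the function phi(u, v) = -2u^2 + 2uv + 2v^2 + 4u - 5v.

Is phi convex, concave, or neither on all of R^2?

neither

phi is quadratic, so its Hessian is the constant matrix H = [[-4, 2], [2, 4]].
det(H) = -20, tr(H) = 0.
det(H) < 0, so H is indefinite: neither convex nor concave.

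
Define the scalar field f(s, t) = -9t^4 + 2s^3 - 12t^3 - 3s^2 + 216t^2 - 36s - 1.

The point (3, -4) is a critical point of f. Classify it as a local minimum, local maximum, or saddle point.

The mixed partial ∂²f/∂s∂t is 0, so the Hessian at any point is diag(f_ss, f_tt) = diag(6(2s - 1), 36(-3t^2 - 2t + 12)).
At (3, -4): H = diag(30, -1008).
The eigenvalues have opposite signs, so H is indefinite: a saddle point.

saddle point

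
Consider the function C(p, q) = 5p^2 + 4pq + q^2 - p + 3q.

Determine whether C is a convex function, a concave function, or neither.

convex

C is quadratic, so its Hessian is the constant matrix H = [[10, 4], [4, 2]].
det(H) = 4, tr(H) = 12.
det(H) > 0 and tr(H) > 0, so H is positive definite everywhere: convex.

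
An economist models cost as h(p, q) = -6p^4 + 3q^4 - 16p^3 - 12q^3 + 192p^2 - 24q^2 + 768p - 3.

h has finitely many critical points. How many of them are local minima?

h separates as a function of p plus a function of q, so ∇h=0 decouples.
∂h/∂p = -24(p - 4)(p + 2)(p + 4) = 0 at p ∈ {-4, -2, 4}; ∂h/∂q = 12q(q - 4)(q + 1) = 0 at q ∈ {-1, 0, 4}.
The Hessian is diagonal: diag(h_pp, h_qq). Second derivatives: h_pp(-4)=-384, h_pp(-2)=288, h_pp(4)=-1152; h_qq(-1)=60, h_qq(0)=-48, h_qq(4)=240.
Local minima occur where both diagonal entries positive: (-2, -1), (-2, 4). Count: 2.

2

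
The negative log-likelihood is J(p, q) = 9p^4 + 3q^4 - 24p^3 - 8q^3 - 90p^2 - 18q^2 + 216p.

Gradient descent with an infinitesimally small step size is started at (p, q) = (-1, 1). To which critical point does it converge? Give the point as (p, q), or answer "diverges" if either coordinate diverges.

(-2, 3)

J is separable, so gradient descent decouples: p follows -∂J/∂p, q follows -∂J/∂q.
∂J/∂p = 36(p - 3)(p - 1)(p + 2); at p=-1 this is 288, so p decreases.
∂J/∂q = 12q(q - 3)(q + 1); at q=1 this is -48, so q increases.
p converges to its nearest critical value -2 (a local min of the p-part); q converges to 3. The iterate converges to (-2, 3).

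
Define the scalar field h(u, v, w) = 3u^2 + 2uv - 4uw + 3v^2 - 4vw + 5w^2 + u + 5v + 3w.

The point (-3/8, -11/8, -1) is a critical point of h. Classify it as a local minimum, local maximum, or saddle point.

The Hessian is constant: H = [[6, 2, -4], [2, 6, -4], [-4, -4, 10]].
Leading principal minors: Δ₁ = 6, Δ₂ = 32, Δ₃ = 192.
All leading minors are positive, so H is positive definite: a local minimum.

local minimum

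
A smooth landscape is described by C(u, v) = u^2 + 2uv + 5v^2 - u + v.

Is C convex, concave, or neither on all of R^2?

C is quadratic, so its Hessian is the constant matrix H = [[2, 2], [2, 10]].
det(H) = 16, tr(H) = 12.
det(H) > 0 and tr(H) > 0, so H is positive definite everywhere: convex.

convex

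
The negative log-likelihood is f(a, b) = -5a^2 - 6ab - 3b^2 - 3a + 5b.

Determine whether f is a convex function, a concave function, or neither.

concave

f is quadratic, so its Hessian is the constant matrix H = [[-10, -6], [-6, -6]].
det(H) = 24, tr(H) = -16.
det(H) > 0 and tr(H) < 0, so H is negative definite everywhere: concave.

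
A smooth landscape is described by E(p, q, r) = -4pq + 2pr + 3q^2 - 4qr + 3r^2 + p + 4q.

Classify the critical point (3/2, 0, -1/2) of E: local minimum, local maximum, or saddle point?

saddle point

The Hessian is constant: H = [[0, -4, 2], [-4, 6, -4], [2, -4, 6]].
Leading principal minors: Δ₁ = 0, Δ₂ = -16, Δ₃ = -56.
The minors fit neither the all-positive nor the alternating-sign pattern, so H is indefinite: a saddle point.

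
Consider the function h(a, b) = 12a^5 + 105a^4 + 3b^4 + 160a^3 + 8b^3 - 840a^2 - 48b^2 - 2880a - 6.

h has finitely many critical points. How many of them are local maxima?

2

h separates as a function of a plus a function of b, so ∇h=0 decouples.
∂h/∂a = 60(a - 2)(a + 2)(a + 3)(a + 4) = 0 at a ∈ {-4, -3, -2, 2}; ∂h/∂b = 12b(b - 2)(b + 4) = 0 at b ∈ {-4, 0, 2}.
The Hessian is diagonal: diag(h_aa, h_bb). Second derivatives: h_aa(-4)=-720, h_aa(-3)=300, h_aa(-2)=-480, h_aa(2)=7200; h_bb(-4)=288, h_bb(0)=-96, h_bb(2)=144.
Local maxima occur where both diagonal entries negative: (-4, 0), (-2, 0). Count: 2.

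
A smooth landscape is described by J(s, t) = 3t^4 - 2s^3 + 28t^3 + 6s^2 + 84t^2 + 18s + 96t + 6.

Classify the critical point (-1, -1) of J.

The mixed partial ∂²J/∂s∂t is 0, so the Hessian at any point is diag(J_ss, J_tt) = diag(12(-s + 1), 12(3t^2 + 14t + 14)).
At (-1, -1): H = diag(24, 36).
Both eigenvalues are positive, so H is positive definite: a local minimum.

local minimum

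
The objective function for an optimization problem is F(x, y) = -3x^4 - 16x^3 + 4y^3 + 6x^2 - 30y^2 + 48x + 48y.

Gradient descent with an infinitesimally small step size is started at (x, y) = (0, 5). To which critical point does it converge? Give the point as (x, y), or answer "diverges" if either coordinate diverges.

(-1, 4)

F is separable, so gradient descent decouples: x follows -∂F/∂x, y follows -∂F/∂y.
∂F/∂x = -12(x - 1)(x + 1)(x + 4); at x=0 this is 48, so x decreases.
∂F/∂y = 12(y - 4)(y - 1); at y=5 this is 48, so y decreases.
x converges to its nearest critical value -1 (a local min of the x-part); y converges to 4. The iterate converges to (-1, 4).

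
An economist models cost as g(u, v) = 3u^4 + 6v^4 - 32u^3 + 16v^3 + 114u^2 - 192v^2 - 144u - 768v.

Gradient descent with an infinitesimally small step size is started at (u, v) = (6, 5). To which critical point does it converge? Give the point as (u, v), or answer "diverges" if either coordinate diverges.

(4, 4)

g is separable, so gradient descent decouples: u follows -∂g/∂u, v follows -∂g/∂v.
∂g/∂u = 12(u - 4)(u - 3)(u - 1); at u=6 this is 360, so u decreases.
∂g/∂v = 24(v - 4)(v + 2)(v + 4); at v=5 this is 1512, so v decreases.
u converges to its nearest critical value 4 (a local min of the u-part); v converges to 4. The iterate converges to (4, 4).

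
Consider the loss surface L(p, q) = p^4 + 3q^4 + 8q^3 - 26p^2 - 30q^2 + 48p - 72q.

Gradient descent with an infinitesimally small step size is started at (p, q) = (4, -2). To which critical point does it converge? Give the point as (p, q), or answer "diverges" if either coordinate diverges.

L is separable, so gradient descent decouples: p follows -∂L/∂p, q follows -∂L/∂q.
∂L/∂p = 4(p - 3)(p - 1)(p + 4); at p=4 this is 96, so p decreases.
∂L/∂q = 12(q - 2)(q + 1)(q + 3); at q=-2 this is 48, so q decreases.
p converges to its nearest critical value 3 (a local min of the p-part); q converges to -3. The iterate converges to (3, -3).

(3, -3)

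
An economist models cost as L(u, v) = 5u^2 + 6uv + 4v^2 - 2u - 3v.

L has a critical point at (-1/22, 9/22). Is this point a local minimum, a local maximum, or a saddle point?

local minimum

The Hessian of L is constant: H = [[10, 6], [6, 8]].
det(H) = 10·8 − 6² = 44.
det(H) > 0 and tr(H) = 18 > 0, so H is positive definite and the point is a local minimum.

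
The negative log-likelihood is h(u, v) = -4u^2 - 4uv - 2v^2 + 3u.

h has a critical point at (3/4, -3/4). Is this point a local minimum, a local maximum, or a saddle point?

The Hessian of h is constant: H = [[-8, -4], [-4, -4]].
det(H) = (-8)·(-4) − (-4)² = 16.
det(H) > 0 and tr(H) = -12 < 0, so H is negative definite and the point is a local maximum.

local maximum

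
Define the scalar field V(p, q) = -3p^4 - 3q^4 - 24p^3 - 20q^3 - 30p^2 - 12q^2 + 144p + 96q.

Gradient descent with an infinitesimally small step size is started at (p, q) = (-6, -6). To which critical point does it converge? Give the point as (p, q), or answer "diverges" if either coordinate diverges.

diverges

V is separable, so gradient descent decouples: p follows -∂V/∂p, q follows -∂V/∂q.
∂V/∂p = -12(p - 1)(p + 3)(p + 4); at p=-6 this is 504, so p decreases.
∂V/∂q = -12(q - 1)(q + 2)(q + 4); at q=-6 this is 672, so q decreases.
The p-coordinate has no critical point in that direction and runs off to infinity.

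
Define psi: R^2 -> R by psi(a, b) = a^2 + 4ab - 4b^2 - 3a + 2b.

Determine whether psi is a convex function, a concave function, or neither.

neither

psi is quadratic, so its Hessian is the constant matrix H = [[2, 4], [4, -8]].
det(H) = -32, tr(H) = -6.
det(H) < 0, so H is indefinite: neither convex nor concave.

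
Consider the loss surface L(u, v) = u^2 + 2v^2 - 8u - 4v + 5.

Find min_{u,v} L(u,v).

-13

L(u,v) separates as P(u) + Q(v) + 5, so its minimum is min P + min Q + 5.
P'(u) = 2u - 8 vanishes at u ∈ {4}; Q'(v) = 4v - 4 vanishes at v ∈ {1}.
Local minima of P (where P''>0): P(4)=-16. Local minima of Q: Q(1)=-2.
So the global minimum of L is P(4) + Q(1) + 5 = -16 − 2 + 5 = -13, attained at (4, 1).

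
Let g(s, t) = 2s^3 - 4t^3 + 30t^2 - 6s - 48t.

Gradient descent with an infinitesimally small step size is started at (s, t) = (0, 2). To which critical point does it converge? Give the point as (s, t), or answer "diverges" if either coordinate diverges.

g is separable, so gradient descent decouples: s follows -∂g/∂s, t follows -∂g/∂t.
∂g/∂s = 6(s - 1)(s + 1); at s=0 this is -6, so s increases.
∂g/∂t = -12(t - 4)(t - 1); at t=2 this is 24, so t decreases.
s converges to its nearest critical value 1 (a local min of the s-part); t converges to 1. The iterate converges to (1, 1).

(1, 1)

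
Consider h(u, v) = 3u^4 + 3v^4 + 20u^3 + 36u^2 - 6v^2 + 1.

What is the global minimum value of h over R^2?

-2

h(u,v) separates as P(u) + Q(v) + 1, so its minimum is min P + min Q + 1.
P'(u) = 12u(u + 2)(u + 3) vanishes at u ∈ {-3, -2, 0}; Q'(v) = 12v(v - 1)(v + 1) vanishes at v ∈ {-1, 0, 1}.
Local minima of P (where P''>0): P(-3)=27, P(0)=0. Local minima of Q: Q(-1)=-3, Q(1)=-3.
So the global minimum of h is P(0) + Q(-1) + 1 = 0 − 3 + 1 = -2, attained at (0, -1).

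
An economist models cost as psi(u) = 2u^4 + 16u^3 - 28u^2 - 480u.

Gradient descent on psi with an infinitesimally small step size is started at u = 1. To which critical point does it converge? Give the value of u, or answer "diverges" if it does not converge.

psi'(u) = 8(u - 3)(u + 4)(u + 5), so psi'(1) = -480.
Gradient descent moves in the -psi' direction, i.e. u is increasing.
The nearest critical point in that direction is u = 3, where psi'' = 448 > 0 (a local minimum). The iterate converges there.

3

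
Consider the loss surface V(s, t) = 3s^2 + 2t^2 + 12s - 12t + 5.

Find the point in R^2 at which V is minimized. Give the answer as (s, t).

(-2, 3)

V(s,t) separates as P(s) + Q(t) + 5, so its minimum is min P + min Q + 5.
P'(s) = 6s + 12 vanishes at s ∈ {-2}; Q'(t) = 4(t - 3) vanishes at t ∈ {3}.
Local minima of P (where P''>0): P(-2)=-12. Local minima of Q: Q(3)=-18.
So the global minimum of V is P(-2) + Q(3) + 5 = -12 − 18 + 5 = -25, attained at (-2, 3).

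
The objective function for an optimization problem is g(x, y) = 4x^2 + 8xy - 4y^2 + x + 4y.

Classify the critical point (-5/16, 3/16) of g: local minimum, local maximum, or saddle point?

saddle point

The Hessian of g is constant: H = [[8, 8], [8, -8]].
det(H) = 8·(-8) − 8² = -128.
Since det(H) < 0, H is indefinite and the critical point is a saddle point.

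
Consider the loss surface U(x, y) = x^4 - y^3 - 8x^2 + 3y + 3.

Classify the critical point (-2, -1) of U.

The mixed partial ∂²U/∂x∂y is 0, so the Hessian at any point is diag(U_xx, U_yy) = diag(4(3x^2 - 4), -6y).
At (-2, -1): H = diag(32, 6).
Both eigenvalues are positive, so H is positive definite: a local minimum.

local minimum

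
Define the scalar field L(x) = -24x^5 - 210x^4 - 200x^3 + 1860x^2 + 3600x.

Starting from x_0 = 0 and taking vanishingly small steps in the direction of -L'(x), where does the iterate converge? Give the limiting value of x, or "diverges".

-1

L'(x) = -120(x - 2)(x + 1)(x + 3)(x + 5), so L'(0) = 3600.
Gradient descent moves in the -L' direction, i.e. x is decreasing.
The nearest critical point in that direction is x = -1, where L'' = 2880 > 0 (a local minimum). The iterate converges there.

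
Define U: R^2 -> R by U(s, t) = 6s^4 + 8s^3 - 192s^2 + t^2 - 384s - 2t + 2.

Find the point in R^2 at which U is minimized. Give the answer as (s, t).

U(s,t) separates as P(s) + Q(t) + 2, so its minimum is min P + min Q + 2.
P'(s) = 24(s - 4)(s + 1)(s + 4) vanishes at s ∈ {-4, -1, 4}; Q'(t) = 2(t - 1) vanishes at t ∈ {1}.
Local minima of P (where P''>0): P(-4)=-512, P(4)=-2560. Local minima of Q: Q(1)=-1.
So the global minimum of U is P(4) + Q(1) + 2 = -2560 − 1 + 2 = -2559, attained at (4, 1).

(4, 1)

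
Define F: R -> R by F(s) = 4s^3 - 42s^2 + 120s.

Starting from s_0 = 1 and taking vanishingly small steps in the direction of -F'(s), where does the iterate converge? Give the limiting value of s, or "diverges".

F'(s) = 12(s - 5)(s - 2), so F'(1) = 48.
Gradient descent moves in the -F' direction, i.e. s is decreasing.
There is no critical point below s=1, and F' keeps the same sign, so the iterate runs off to −∞.

diverges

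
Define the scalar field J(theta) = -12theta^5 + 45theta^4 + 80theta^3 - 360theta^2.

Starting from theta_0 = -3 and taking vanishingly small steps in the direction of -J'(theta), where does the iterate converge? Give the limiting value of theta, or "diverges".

-2

J'(theta) = -60theta(theta - 3)(theta - 2)(theta + 2), so J'(-3) = -5400.
Gradient descent moves in the -J' direction, i.e. theta is increasing.
The nearest critical point in that direction is theta = -2, where J'' = 2400 > 0 (a local minimum). The iterate converges there.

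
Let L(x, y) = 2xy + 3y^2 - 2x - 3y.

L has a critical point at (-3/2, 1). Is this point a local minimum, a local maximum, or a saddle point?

The Hessian of L is constant: H = [[0, 2], [2, 6]].
det(H) = 0·6 − 2² = -4.
Since det(H) < 0, H is indefinite and the critical point is a saddle point.

saddle point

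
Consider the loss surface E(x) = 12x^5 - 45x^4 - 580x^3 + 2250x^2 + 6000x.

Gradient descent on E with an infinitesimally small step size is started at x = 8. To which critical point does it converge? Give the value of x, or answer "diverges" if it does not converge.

5

E'(x) = 60(x - 5)(x - 4)(x + 1)(x + 5), so E'(8) = 84240.
Gradient descent moves in the -E' direction, i.e. x is decreasing.
The nearest critical point in that direction is x = 5, where E'' = 3600 > 0 (a local minimum). The iterate converges there.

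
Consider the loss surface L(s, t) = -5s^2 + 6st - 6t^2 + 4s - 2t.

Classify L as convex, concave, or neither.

concave

L is quadratic, so its Hessian is the constant matrix H = [[-10, 6], [6, -12]].
det(H) = 84, tr(H) = -22.
det(H) > 0 and tr(H) < 0, so H is negative definite everywhere: concave.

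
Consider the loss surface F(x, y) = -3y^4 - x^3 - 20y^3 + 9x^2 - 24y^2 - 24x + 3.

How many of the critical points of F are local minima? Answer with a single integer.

1

F separates as a function of x plus a function of y, so ∇F=0 decouples.
∂F/∂x = -3(x - 4)(x - 2) = 0 at x ∈ {2, 4}; ∂F/∂y = -12y(y + 1)(y + 4) = 0 at y ∈ {-4, -1, 0}.
The Hessian is diagonal: diag(F_xx, F_yy). Second derivatives: F_xx(2)=6, F_xx(4)=-6; F_yy(-4)=-144, F_yy(-1)=36, F_yy(0)=-48.
Local minima occur where both diagonal entries positive: (2, -1). Count: 1.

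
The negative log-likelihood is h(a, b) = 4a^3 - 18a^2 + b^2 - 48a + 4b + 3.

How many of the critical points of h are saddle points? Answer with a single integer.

h separates as a function of a plus a function of b, so ∇h=0 decouples.
∂h/∂a = 12(a - 4)(a + 1) = 0 at a ∈ {-1, 4}; ∂h/∂b = 2(b + 2) = 0 at b ∈ {-2}.
The Hessian is diagonal: diag(h_aa, h_bb). Second derivatives: h_aa(-1)=-60, h_aa(4)=60; h_bb(-2)=2.
Saddle points occur where the two diagonal entries have opposite signs: (-1, -2). Count: 1.

1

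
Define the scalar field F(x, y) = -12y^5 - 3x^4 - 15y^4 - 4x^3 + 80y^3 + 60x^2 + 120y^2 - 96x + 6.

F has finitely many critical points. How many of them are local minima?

F separates as a function of x plus a function of y, so ∇F=0 decouples.
∂F/∂x = -12(x - 2)(x - 1)(x + 4) = 0 at x ∈ {-4, 1, 2}; ∂F/∂y = -60y(y - 2)(y + 1)(y + 2) = 0 at y ∈ {-2, -1, 0, 2}.
The Hessian is diagonal: diag(F_xx, F_yy). Second derivatives: F_xx(-4)=-360, F_xx(1)=60, F_xx(2)=-72; F_yy(-2)=480, F_yy(-1)=-180, F_yy(0)=240, F_yy(2)=-1440.
Local minima occur where both diagonal entries positive: (1, -2), (1, 0). Count: 2.

2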